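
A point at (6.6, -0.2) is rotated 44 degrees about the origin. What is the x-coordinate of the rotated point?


x' = x*cos(theta) - y*sin(theta)
cos(44 deg) = 0.7193, sin(44 deg) = 0.6947
x' = 6.6 * 0.7193 - -0.2 * 0.6947
= 4.7476 - -0.1389
= 4.8866


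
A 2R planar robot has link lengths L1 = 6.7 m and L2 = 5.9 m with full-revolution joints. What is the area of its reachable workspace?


r_max = L1 + L2 = 12.6 m
r_min = |L1 - L2| = 0.8 m
Area = pi*(r_max^2 - r_min^2)
= pi*(158.76 - 0.64)
= pi * 158.12
= 496.7486 m^2


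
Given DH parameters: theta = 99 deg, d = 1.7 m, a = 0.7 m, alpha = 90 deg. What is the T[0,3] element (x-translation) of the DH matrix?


T[0,3] = a * cos(theta)
= 0.7 * cos(99 deg)
= 0.7 * -0.1564
= -0.1095


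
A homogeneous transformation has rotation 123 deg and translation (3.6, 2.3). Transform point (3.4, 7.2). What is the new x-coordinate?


x' = cos(theta)*px - sin(theta)*py + tx
= -0.5446*3.4 - 0.8387*7.2 + 3.6
= -4.2902


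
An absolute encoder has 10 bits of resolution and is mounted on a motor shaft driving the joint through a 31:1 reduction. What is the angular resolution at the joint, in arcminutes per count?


counts = 2^10 = 1024
effective counts at joint = 1024 * 31 = 31744
resolution = 360*60 / 31744
= 0.6804 arcmin/count


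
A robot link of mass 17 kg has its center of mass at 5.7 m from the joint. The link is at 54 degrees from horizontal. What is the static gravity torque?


tau = m*g*L*cos(angle)
= 17 * 9.81 * 5.7 * cos(54 deg)
= 17 * 9.81 * 5.7 * 0.5878
= 558.7422 Nm


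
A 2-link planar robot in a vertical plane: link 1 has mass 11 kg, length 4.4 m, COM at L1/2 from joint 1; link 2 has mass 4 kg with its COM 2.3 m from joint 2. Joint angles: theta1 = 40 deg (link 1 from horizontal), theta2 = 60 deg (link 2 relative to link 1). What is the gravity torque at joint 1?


Horizontal distance from joint 1 to link-1 COM:
  x_c1 = (L1/2)*cos(t1) = 2.2 * 0.766 = 1.6853 m
Horizontal distance from joint 1 to link-2 COM:
  x_c2 = L1*cos(t1) + Lc2*cos(t1+t2)
       = 4.4*0.766 + 2.3*-0.1736 = 2.9712 m
tau1 = m1*g*x_c1 + m2*g*x_c2
     = 11*9.81*1.6853 + 4*9.81*2.9712
     = 181.8605 + 116.5901
     = 298.4506 Nm


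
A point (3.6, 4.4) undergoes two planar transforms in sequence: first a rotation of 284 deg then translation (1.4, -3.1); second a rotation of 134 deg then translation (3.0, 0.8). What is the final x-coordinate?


After transform 1:
x1 = cos(284)*3.6 - sin(284)*4.4 + 1.4 = 6.5402
y1 = sin(284)*3.6 + cos(284)*4.4 + -3.1 = -5.5286
After transform 2:
x2 = cos(134)*6.5402 - sin(134)*-5.5286 + 3.0
= 2.4337


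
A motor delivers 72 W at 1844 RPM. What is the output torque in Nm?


omega = 1844 * 2*pi/60 = 193.1032 rad/s
tau = P / omega = 72 / 193.1032
= 0.3729 Nm


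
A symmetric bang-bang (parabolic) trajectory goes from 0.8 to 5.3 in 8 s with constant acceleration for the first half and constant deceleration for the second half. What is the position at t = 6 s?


Symmetric rest-to-rest: each phase covers (pf-p0)/2 in time T/2. 0.5*a*(T/2)^2 = (pf-p0)/2 => a = 4*(pf-p0)/T^2
a = 4*(5.3-0.8)/8^2 = 0.2812
t = 6 is in the deceleration phase (t > T/2).
p = pf - 0.5*a*(T-t)^2 = 5.3 - 0.5*0.2812*2^2
= 4.7375


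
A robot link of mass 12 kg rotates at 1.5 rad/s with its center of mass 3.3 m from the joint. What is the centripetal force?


F = m * omega^2 * r
= 12 * 1.5^2 * 3.3
= 12 * 2.25 * 3.3
= 89.1 N


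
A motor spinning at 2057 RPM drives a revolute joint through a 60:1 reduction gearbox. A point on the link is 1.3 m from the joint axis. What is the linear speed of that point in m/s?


omega_motor = 2057 * 2*pi/60 = 215.4085 rad/s
omega_joint = omega_motor / 60 = 3.5901 rad/s
v = omega_joint * r = 3.5901 * 1.3
= 4.6672 m/s


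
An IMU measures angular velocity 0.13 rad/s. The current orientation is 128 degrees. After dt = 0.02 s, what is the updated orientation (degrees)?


delta_theta = w * dt = 0.13 * 0.02 = 0.0026 rad
= 0.149 deg
theta_new = 128 + 0.149 = 128.149 deg


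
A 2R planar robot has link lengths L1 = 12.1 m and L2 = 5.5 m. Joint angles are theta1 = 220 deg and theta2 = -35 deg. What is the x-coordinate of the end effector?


Convert angles to radians: theta1 = 3.8397, theta2 = -0.6109
x = L1*cos(theta1) + L2*cos(theta1+theta2)
x = -9.2691 + -5.4791
x = -14.7482


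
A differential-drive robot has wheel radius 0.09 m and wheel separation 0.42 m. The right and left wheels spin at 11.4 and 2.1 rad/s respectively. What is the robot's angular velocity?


vR = r*wR = 0.09*11.4 = 1.026 m/s
vL = r*wL = 0.09*2.1 = 0.189 m/s
v = (vR+vL)/2 = 0.6075 m/s
omega = (vR-vL)/L = 1.9929 rad/s
angular velocity = 1.9929 rad/s


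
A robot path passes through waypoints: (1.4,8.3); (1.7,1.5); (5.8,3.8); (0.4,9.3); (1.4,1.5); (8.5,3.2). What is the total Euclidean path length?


Segment lengths:
  seg1 = sqrt((0.3)^2 + (-6.8)^2) = 6.8066
  seg2 = sqrt((4.1)^2 + (2.3)^2) = 4.7011
  seg3 = sqrt((-5.4)^2 + (5.5)^2) = 7.7078
  seg4 = sqrt((1.0)^2 + (-7.8)^2) = 7.8638
  seg5 = sqrt((7.1)^2 + (1.7)^2) = 7.3007
Total = 34.38


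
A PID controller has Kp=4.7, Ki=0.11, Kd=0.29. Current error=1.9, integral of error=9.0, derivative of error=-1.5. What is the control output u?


u = Kp*e + Ki*int(e) + Kd*de/dt
= 4.7*1.9 + 0.11*9.0 + 0.29*(-1.5)
= 8.93 + 0.99 + -0.435
= 9.485


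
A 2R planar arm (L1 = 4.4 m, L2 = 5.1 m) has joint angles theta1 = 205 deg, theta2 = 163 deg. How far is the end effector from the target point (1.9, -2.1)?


End effector via forward kinematics:
x = L1*cos(t1) + L2*cos(t1+t2) = 1.0626
y = L1*sin(t1) + L2*sin(t1+t2) = -1.1497
Distance to target:
d = sqrt((1.9 - 1.0626)^2 + (-2.1 - -1.1497)^2)
= sqrt(0.7012 + 0.903)
= 1.2666 m


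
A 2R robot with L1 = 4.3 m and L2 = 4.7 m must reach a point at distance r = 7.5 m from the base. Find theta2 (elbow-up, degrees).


cos(theta2) = (r^2 - L1^2 - L2^2) / (2*L1*L2)
cos(theta2) = (56.25 - 18.49 - 22.09) / 40.42
cos(theta2) = 0.387679
theta2 = 67.1898 degrees


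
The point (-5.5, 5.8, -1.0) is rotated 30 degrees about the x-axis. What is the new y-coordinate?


Rotation about x-axis: y' = y*cos(theta) - z*sin(theta)
= 5.8 * 0.866 - -1.0 * 0.5
= 5.5229


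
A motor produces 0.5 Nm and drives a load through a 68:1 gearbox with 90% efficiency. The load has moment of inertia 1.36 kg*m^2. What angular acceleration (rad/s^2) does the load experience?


tau_out = tau_motor * N * eta
= 0.5 * 68 * 0.9 = 30.6 Nm
alpha = tau_out / I = 30.6 / 1.36
= 22.5 rad/s^2


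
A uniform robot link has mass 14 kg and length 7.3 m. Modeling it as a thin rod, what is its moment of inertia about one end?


I = (1/3) * m * L^2
= (1/3) * 14 * 7.3^2
= 0.333333 * 14 * 53.29
= 248.6867 kg*m^2


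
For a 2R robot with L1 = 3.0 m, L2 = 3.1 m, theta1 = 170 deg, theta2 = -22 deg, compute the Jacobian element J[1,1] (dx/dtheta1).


J[1,1] = -L1*sin(t1) - L2*sin(t1+t2)
= -3.0*sin(170) - 3.1*sin(148)
= -2.1637


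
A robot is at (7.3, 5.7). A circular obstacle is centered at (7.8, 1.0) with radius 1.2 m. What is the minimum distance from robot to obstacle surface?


center_dist = sqrt((7.3-7.8)^2 + (5.7-1.0)^2)
= sqrt(0.25 + 22.09)
= 4.7265
min_dist = center_dist - radius = 4.7265 - 1.2 = 3.5265 m


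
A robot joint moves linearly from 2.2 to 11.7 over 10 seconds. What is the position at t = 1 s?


s = t/T = 1/10 = 0.1
p(t) = p0 + (pf-p0)*s
= 2.2 + (11.7 - 2.2) * 0.1
= 3.15


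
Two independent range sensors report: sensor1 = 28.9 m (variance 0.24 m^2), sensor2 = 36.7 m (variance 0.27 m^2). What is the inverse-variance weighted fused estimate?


w1 = (1/var1) / (1/var1 + 1/var2)
   = 4.1667 / (4.1667 + 3.7037) = 0.5294
w2 = 1 - w1 = 0.4706
fused = w1*s1 + w2*s2 = 15.3 + 17.2706
= 32.5706 m


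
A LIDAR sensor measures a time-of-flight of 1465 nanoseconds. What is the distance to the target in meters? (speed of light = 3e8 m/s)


tof = 1465 ns = 1.465e-06 s
dist = c * tof / 2
= 3e8 * 1.465e-06 / 2
= 219.75 m


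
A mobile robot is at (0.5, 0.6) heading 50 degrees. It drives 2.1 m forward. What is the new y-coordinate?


y_new = y0 + d*sin(theta)
= 0.6 + 2.1*sin(50)
= 0.6 + 1.6087
= 2.2087


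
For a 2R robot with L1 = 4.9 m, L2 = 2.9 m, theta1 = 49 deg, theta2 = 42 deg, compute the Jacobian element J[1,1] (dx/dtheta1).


J[1,1] = -L1*sin(t1) - L2*sin(t1+t2)
= -4.9*sin(49) - 2.9*sin(91)
= -6.5976


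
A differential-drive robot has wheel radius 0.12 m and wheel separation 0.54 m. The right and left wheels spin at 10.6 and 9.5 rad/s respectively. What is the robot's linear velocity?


vR = r*wR = 0.12*10.6 = 1.272 m/s
vL = r*wL = 0.12*9.5 = 1.14 m/s
v = (vR+vL)/2 = 1.206 m/s
omega = (vR-vL)/L = 0.2444 rad/s
linear velocity = 1.206 m/s


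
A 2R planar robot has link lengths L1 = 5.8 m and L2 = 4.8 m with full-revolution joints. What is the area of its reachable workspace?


r_max = L1 + L2 = 10.6 m
r_min = |L1 - L2| = 1.0 m
Area = pi*(r_max^2 - r_min^2)
= pi*(112.36 - 1.0)
= pi * 111.36
= 349.8478 m^2


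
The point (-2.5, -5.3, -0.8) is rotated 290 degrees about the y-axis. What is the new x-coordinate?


Rotation about y-axis: x' = x*cos(theta) + z*sin(theta)
= -2.5 * 0.342 + -0.8 * -0.9397
= -0.1033


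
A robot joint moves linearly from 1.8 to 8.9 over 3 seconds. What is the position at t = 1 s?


s = t/T = 1/3 = 0.3333
p(t) = p0 + (pf-p0)*s
= 1.8 + (8.9 - 1.8) * 0.3333
= 4.1667


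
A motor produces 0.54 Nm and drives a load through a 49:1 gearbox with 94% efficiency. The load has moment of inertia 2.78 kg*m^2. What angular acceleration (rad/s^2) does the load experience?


tau_out = tau_motor * N * eta
= 0.54 * 49 * 0.94 = 24.8724 Nm
alpha = tau_out / I = 24.8724 / 2.78
= 8.9469 rad/s^2


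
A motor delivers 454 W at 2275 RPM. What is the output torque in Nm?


omega = 2275 * 2*pi/60 = 238.2374 rad/s
tau = P / omega = 454 / 238.2374
= 1.9057 Nm


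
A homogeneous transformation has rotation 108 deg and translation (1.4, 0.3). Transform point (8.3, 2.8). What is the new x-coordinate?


x' = cos(theta)*px - sin(theta)*py + tx
= -0.309*8.3 - 0.9511*2.8 + 1.4
= -3.8278


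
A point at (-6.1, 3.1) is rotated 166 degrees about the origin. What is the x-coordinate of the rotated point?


x' = x*cos(theta) - y*sin(theta)
cos(166 deg) = -0.9703, sin(166 deg) = 0.2419
x' = -6.1 * -0.9703 - 3.1 * 0.2419
= 5.9188 - 0.75
= 5.1688


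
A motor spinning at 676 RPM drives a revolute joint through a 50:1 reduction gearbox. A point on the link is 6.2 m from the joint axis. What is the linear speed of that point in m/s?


omega_motor = 676 * 2*pi/60 = 70.7906 rad/s
omega_joint = omega_motor / 50 = 1.4158 rad/s
v = omega_joint * r = 1.4158 * 6.2
= 8.778 m/s


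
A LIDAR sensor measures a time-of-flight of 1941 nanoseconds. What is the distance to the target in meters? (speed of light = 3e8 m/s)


tof = 1941 ns = 1.941e-06 s
dist = c * tof / 2
= 3e8 * 1.941e-06 / 2
= 291.15 m


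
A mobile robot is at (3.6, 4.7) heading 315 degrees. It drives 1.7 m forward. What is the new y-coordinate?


y_new = y0 + d*sin(theta)
= 4.7 + 1.7*sin(315)
= 4.7 + -1.2021
= 3.4979


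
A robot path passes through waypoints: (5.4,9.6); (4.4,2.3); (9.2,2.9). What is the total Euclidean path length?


Segment lengths:
  seg1 = sqrt((-1.0)^2 + (-7.3)^2) = 7.3682
  seg2 = sqrt((4.8)^2 + (0.6)^2) = 4.8374
Total = 12.2055


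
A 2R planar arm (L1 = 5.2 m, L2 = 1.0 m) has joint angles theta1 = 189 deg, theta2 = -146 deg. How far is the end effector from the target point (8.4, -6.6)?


End effector via forward kinematics:
x = L1*cos(t1) + L2*cos(t1+t2) = -4.4046
y = L1*sin(t1) + L2*sin(t1+t2) = -0.1315
Distance to target:
d = sqrt((8.4 - -4.4046)^2 + (-6.6 - -0.1315)^2)
= sqrt(163.9584 + 41.842)
= 14.3457 m


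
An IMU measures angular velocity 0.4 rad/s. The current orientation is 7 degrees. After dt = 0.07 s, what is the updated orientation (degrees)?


delta_theta = w * dt = 0.4 * 0.07 = 0.028 rad
= 1.6043 deg
theta_new = 7 + 1.6043 = 8.6043 deg


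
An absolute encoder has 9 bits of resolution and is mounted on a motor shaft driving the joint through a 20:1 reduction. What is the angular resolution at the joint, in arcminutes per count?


counts = 2^9 = 512
effective counts at joint = 512 * 20 = 10240
resolution = 360*60 / 10240
= 2.1094 arcmin/count


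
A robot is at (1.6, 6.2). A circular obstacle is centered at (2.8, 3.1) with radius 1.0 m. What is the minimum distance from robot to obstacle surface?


center_dist = sqrt((1.6-2.8)^2 + (6.2-3.1)^2)
= sqrt(1.44 + 9.61)
= 3.3242
min_dist = center_dist - radius = 3.3242 - 1.0 = 2.3242 m


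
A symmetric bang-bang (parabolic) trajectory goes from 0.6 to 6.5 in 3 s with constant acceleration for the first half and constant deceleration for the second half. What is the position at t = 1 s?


Symmetric rest-to-rest: each phase covers (pf-p0)/2 in time T/2. 0.5*a*(T/2)^2 = (pf-p0)/2 => a = 4*(pf-p0)/T^2
a = 4*(6.5-0.6)/3^2 = 2.6222
t = 1 is in the acceleration phase (t <= T/2).
p = p0 + 0.5*a*t^2 = 0.6 + 0.5*2.6222*1^2
= 1.9111


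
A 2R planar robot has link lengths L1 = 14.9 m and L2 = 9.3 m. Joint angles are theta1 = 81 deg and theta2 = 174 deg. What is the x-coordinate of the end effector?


Convert angles to radians: theta1 = 1.4137, theta2 = 3.0369
x = L1*cos(theta1) + L2*cos(theta1+theta2)
x = 2.3309 + -2.407
x = -0.0761


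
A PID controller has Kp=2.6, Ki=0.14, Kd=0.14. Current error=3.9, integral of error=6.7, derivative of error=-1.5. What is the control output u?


u = Kp*e + Ki*int(e) + Kd*de/dt
= 2.6*3.9 + 0.14*6.7 + 0.14*(-1.5)
= 10.14 + 0.938 + -0.21
= 10.868


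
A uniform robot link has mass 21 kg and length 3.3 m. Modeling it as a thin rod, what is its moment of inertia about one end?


I = (1/3) * m * L^2
= (1/3) * 21 * 3.3^2
= 0.333333 * 21 * 10.89
= 76.23 kg*m^2


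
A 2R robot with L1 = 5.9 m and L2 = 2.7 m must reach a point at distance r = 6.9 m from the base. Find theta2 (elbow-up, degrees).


cos(theta2) = (r^2 - L1^2 - L2^2) / (2*L1*L2)
cos(theta2) = (47.61 - 34.81 - 7.29) / 31.86
cos(theta2) = 0.172944
theta2 = 80.041 degrees


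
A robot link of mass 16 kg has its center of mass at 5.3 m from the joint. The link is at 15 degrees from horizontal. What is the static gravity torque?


tau = m*g*L*cos(angle)
= 16 * 9.81 * 5.3 * cos(15 deg)
= 16 * 9.81 * 5.3 * 0.9659
= 803.5421 Nm


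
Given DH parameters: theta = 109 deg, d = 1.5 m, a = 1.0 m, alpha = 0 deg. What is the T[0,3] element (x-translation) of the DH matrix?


T[0,3] = a * cos(theta)
= 1.0 * cos(109 deg)
= 1.0 * -0.3256
= -0.3256


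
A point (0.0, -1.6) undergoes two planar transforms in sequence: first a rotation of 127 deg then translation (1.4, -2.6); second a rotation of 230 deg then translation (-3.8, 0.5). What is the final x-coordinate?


After transform 1:
x1 = cos(127)*0.0 - sin(127)*-1.6 + 1.4 = 2.6778
y1 = sin(127)*0.0 + cos(127)*-1.6 + -2.6 = -1.6371
After transform 2:
x2 = cos(230)*2.6778 - sin(230)*-1.6371 + -3.8
= -6.7754


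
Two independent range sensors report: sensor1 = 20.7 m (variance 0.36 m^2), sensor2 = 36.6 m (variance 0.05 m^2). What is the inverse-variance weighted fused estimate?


w1 = (1/var1) / (1/var1 + 1/var2)
   = 2.7778 / (2.7778 + 20.0) = 0.122
w2 = 1 - w1 = 0.878
fused = w1*s1 + w2*s2 = 2.5244 + 32.1366
= 34.661 m


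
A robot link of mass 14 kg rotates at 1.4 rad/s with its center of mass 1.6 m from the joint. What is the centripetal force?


F = m * omega^2 * r
= 14 * 1.4^2 * 1.6
= 14 * 1.96 * 1.6
= 43.904 N


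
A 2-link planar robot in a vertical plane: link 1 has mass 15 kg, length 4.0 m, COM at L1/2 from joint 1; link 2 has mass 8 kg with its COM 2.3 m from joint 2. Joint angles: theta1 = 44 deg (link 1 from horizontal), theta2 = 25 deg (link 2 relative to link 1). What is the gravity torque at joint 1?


Horizontal distance from joint 1 to link-1 COM:
  x_c1 = (L1/2)*cos(t1) = 2.0 * 0.7193 = 1.4387 m
Horizontal distance from joint 1 to link-2 COM:
  x_c2 = L1*cos(t1) + Lc2*cos(t1+t2)
       = 4.0*0.7193 + 2.3*0.3584 = 3.7016 m
tau1 = m1*g*x_c1 + m2*g*x_c2
     = 15*9.81*1.4387 + 8*9.81*3.7016
     = 211.7017 + 290.502
     = 502.2037 Nm


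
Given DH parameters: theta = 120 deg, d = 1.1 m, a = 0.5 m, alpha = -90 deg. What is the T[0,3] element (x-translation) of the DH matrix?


T[0,3] = a * cos(theta)
= 0.5 * cos(120 deg)
= 0.5 * -0.5
= -0.25


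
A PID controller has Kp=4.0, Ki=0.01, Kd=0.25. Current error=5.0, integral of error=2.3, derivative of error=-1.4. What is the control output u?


u = Kp*e + Ki*int(e) + Kd*de/dt
= 4.0*5.0 + 0.01*2.3 + 0.25*(-1.4)
= 20.0 + 0.023 + -0.35
= 19.673


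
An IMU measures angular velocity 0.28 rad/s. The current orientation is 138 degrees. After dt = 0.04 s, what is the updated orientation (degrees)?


delta_theta = w * dt = 0.28 * 0.04 = 0.0112 rad
= 0.6417 deg
theta_new = 138 + 0.6417 = 138.6417 deg


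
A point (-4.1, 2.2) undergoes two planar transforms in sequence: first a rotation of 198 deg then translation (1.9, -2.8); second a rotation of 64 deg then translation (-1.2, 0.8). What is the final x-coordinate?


After transform 1:
x1 = cos(198)*-4.1 - sin(198)*2.2 + 1.9 = 6.4792
y1 = sin(198)*-4.1 + cos(198)*2.2 + -2.8 = -3.6254
After transform 2:
x2 = cos(64)*6.4792 - sin(64)*-3.6254 + -1.2
= 4.8987


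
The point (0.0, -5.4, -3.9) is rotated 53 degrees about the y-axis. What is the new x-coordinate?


Rotation about y-axis: x' = x*cos(theta) + z*sin(theta)
= 0.0 * 0.6018 + -3.9 * 0.7986
= -3.1147


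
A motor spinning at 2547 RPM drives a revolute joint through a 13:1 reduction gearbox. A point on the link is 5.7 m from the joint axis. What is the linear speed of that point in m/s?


omega_motor = 2547 * 2*pi/60 = 266.7212 rad/s
omega_joint = omega_motor / 13 = 20.517 rad/s
v = omega_joint * r = 20.517 * 5.7
= 116.947 m/s


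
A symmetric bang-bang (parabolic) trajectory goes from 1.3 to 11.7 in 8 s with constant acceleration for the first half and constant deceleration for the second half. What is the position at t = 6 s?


Symmetric rest-to-rest: each phase covers (pf-p0)/2 in time T/2. 0.5*a*(T/2)^2 = (pf-p0)/2 => a = 4*(pf-p0)/T^2
a = 4*(11.7-1.3)/8^2 = 0.65
t = 6 is in the deceleration phase (t > T/2).
p = pf - 0.5*a*(T-t)^2 = 11.7 - 0.5*0.65*2^2
= 10.4


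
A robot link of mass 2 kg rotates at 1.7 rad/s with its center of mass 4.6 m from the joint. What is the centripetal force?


F = m * omega^2 * r
= 2 * 1.7^2 * 4.6
= 2 * 2.89 * 4.6
= 26.588 N


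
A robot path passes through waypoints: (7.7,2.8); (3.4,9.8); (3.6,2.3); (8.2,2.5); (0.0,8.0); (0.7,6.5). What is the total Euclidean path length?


Segment lengths:
  seg1 = sqrt((-4.3)^2 + (7.0)^2) = 8.2152
  seg2 = sqrt((0.2)^2 + (-7.5)^2) = 7.5027
  seg3 = sqrt((4.6)^2 + (0.2)^2) = 4.6043
  seg4 = sqrt((-8.2)^2 + (5.5)^2) = 9.8737
  seg5 = sqrt((0.7)^2 + (-1.5)^2) = 1.6553
Total = 31.8512


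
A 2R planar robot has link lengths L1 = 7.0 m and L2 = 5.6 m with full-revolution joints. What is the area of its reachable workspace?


r_max = L1 + L2 = 12.6 m
r_min = |L1 - L2| = 1.4 m
Area = pi*(r_max^2 - r_min^2)
= pi*(158.76 - 1.96)
= pi * 156.8
= 492.6017 m^2


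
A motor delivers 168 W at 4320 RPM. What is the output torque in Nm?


omega = 4320 * 2*pi/60 = 452.3893 rad/s
tau = P / omega = 168 / 452.3893
= 0.3714 Nm


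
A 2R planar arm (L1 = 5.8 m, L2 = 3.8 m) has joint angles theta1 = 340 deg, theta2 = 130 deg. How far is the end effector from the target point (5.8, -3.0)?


End effector via forward kinematics:
x = L1*cos(t1) + L2*cos(t1+t2) = 4.1505
y = L1*sin(t1) + L2*sin(t1+t2) = 1.5871
Distance to target:
d = sqrt((5.8 - 4.1505)^2 + (-3.0 - 1.5871)^2)
= sqrt(2.7207 + 21.0416)
= 4.8747 m


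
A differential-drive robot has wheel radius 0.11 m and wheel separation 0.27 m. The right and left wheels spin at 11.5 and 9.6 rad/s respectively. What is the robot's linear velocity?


vR = r*wR = 0.11*11.5 = 1.265 m/s
vL = r*wL = 0.11*9.6 = 1.056 m/s
v = (vR+vL)/2 = 1.1605 m/s
omega = (vR-vL)/L = 0.7741 rad/s
linear velocity = 1.1605 m/s


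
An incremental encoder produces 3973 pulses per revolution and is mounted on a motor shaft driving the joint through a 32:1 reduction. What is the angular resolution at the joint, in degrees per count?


counts per rev = 3973
effective counts at joint = 3973 * 32 = 127136
resolution = 360 / 127136
= 0.0028 deg/count


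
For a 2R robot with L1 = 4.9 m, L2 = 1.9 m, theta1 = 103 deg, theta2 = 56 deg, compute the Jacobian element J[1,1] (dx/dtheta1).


J[1,1] = -L1*sin(t1) - L2*sin(t1+t2)
= -4.9*sin(103) - 1.9*sin(159)
= -5.4553


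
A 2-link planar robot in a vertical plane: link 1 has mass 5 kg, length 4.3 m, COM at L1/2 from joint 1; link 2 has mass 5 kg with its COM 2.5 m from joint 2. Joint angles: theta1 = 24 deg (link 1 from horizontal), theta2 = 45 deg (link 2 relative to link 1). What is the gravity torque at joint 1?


Horizontal distance from joint 1 to link-1 COM:
  x_c1 = (L1/2)*cos(t1) = 2.15 * 0.9135 = 1.9641 m
Horizontal distance from joint 1 to link-2 COM:
  x_c2 = L1*cos(t1) + Lc2*cos(t1+t2)
       = 4.3*0.9135 + 2.5*0.3584 = 4.8242 m
tau1 = m1*g*x_c1 + m2*g*x_c2
     = 5*9.81*1.9641 + 5*9.81*4.8242
     = 96.3402 + 236.6253
     = 332.9655 Nm


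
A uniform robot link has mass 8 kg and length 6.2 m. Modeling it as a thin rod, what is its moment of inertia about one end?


I = (1/3) * m * L^2
= (1/3) * 8 * 6.2^2
= 0.333333 * 8 * 38.44
= 102.5067 kg*m^2


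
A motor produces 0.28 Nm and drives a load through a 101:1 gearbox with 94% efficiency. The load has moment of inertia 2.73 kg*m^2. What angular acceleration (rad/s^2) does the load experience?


tau_out = tau_motor * N * eta
= 0.28 * 101 * 0.94 = 26.5832 Nm
alpha = tau_out / I = 26.5832 / 2.73
= 9.7374 rad/s^2


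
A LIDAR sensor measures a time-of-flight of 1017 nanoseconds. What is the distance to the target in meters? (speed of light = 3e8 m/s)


tof = 1017 ns = 1.017e-06 s
dist = c * tof / 2
= 3e8 * 1.017e-06 / 2
= 152.55 m


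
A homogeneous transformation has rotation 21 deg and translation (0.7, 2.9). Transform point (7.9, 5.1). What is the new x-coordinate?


x' = cos(theta)*px - sin(theta)*py + tx
= 0.9336*7.9 - 0.3584*5.1 + 0.7
= 6.2476


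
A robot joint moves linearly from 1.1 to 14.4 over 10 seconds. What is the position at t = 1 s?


s = t/T = 1/10 = 0.1
p(t) = p0 + (pf-p0)*s
= 1.1 + (14.4 - 1.1) * 0.1
= 2.43


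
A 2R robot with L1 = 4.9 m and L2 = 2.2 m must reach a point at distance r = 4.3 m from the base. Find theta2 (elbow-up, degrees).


cos(theta2) = (r^2 - L1^2 - L2^2) / (2*L1*L2)
cos(theta2) = (18.49 - 24.01 - 4.84) / 21.56
cos(theta2) = -0.480519
theta2 = 118.7193 degrees


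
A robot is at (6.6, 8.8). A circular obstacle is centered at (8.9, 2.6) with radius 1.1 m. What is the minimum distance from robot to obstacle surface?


center_dist = sqrt((6.6-8.9)^2 + (8.8-2.6)^2)
= sqrt(5.29 + 38.44)
= 6.6129
min_dist = center_dist - radius = 6.6129 - 1.1 = 5.5129 m


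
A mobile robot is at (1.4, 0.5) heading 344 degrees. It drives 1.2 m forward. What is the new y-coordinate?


y_new = y0 + d*sin(theta)
= 0.5 + 1.2*sin(344)
= 0.5 + -0.3308
= 0.1692


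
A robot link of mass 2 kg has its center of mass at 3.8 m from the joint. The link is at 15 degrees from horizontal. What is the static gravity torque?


tau = m*g*L*cos(angle)
= 2 * 9.81 * 3.8 * cos(15 deg)
= 2 * 9.81 * 3.8 * 0.9659
= 72.0156 Nm


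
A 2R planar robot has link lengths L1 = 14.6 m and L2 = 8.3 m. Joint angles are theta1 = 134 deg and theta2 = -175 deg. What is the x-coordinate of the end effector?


Convert angles to radians: theta1 = 2.3387, theta2 = -3.0543
x = L1*cos(theta1) + L2*cos(theta1+theta2)
x = -10.142 + 6.2641
x = -3.8779


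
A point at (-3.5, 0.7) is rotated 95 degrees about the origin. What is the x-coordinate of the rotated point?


x' = x*cos(theta) - y*sin(theta)
cos(95 deg) = -0.0872, sin(95 deg) = 0.9962
x' = -3.5 * -0.0872 - 0.7 * 0.9962
= 0.305 - 0.6973
= -0.3923


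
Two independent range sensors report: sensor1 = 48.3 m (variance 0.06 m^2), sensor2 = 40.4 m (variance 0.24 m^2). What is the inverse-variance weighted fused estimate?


w1 = (1/var1) / (1/var1 + 1/var2)
   = 16.6667 / (16.6667 + 4.1667) = 0.8
w2 = 1 - w1 = 0.2
fused = w1*s1 + w2*s2 = 38.64 + 8.08
= 46.72 m


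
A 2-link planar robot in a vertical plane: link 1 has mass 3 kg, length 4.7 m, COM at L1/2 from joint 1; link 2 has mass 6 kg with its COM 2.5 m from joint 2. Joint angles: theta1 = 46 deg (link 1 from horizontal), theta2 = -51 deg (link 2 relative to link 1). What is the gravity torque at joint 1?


Horizontal distance from joint 1 to link-1 COM:
  x_c1 = (L1/2)*cos(t1) = 2.35 * 0.6947 = 1.6324 m
Horizontal distance from joint 1 to link-2 COM:
  x_c2 = L1*cos(t1) + Lc2*cos(t1+t2)
       = 4.7*0.6947 + 2.5*0.9962 = 5.7554 m
tau1 = m1*g*x_c1 + m2*g*x_c2
     = 3*9.81*1.6324 + 6*9.81*5.7554
     = 48.0429 + 338.7617
     = 386.8047 Nm


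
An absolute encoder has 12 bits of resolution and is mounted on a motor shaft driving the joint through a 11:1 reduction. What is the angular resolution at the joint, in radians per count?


counts = 2^12 = 4096
effective counts at joint = 4096 * 11 = 45056
resolution = 2*pi / 45056
= 1.3945e-04 rad/count


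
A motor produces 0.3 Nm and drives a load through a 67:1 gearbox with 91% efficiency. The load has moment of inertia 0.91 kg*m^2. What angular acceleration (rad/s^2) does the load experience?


tau_out = tau_motor * N * eta
= 0.3 * 67 * 0.91 = 18.291 Nm
alpha = tau_out / I = 18.291 / 0.91
= 20.1 rad/s^2


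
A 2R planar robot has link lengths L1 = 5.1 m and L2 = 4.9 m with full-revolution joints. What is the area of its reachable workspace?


r_max = L1 + L2 = 10.0 m
r_min = |L1 - L2| = 0.2 m
Area = pi*(r_max^2 - r_min^2)
= pi*(100.0 - 0.04)
= pi * 99.96
= 314.0336 m^2


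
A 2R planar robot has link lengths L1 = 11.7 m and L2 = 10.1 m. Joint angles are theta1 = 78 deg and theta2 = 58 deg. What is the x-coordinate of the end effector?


Convert angles to radians: theta1 = 1.3614, theta2 = 1.0123
x = L1*cos(theta1) + L2*cos(theta1+theta2)
x = 2.4326 + -7.2653
x = -4.8328


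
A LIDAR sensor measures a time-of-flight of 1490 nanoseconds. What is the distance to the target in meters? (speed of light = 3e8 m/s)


tof = 1490 ns = 1.49e-06 s
dist = c * tof / 2
= 3e8 * 1.49e-06 / 2
= 223.5 m


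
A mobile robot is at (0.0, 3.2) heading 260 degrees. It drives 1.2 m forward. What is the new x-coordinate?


x_new = x0 + d*cos(theta)
= 0.0 + 1.2*cos(260)
= 0.0 + -0.2084
= -0.2084


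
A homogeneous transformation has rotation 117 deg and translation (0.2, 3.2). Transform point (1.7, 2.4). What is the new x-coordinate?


x' = cos(theta)*px - sin(theta)*py + tx
= -0.454*1.7 - 0.891*2.4 + 0.2
= -2.7102


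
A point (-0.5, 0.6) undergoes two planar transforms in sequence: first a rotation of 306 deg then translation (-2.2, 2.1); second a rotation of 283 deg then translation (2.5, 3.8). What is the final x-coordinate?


After transform 1:
x1 = cos(306)*-0.5 - sin(306)*0.6 + -2.2 = -2.0085
y1 = sin(306)*-0.5 + cos(306)*0.6 + 2.1 = 2.8572
After transform 2:
x2 = cos(283)*-2.0085 - sin(283)*2.8572 + 2.5
= 4.8321


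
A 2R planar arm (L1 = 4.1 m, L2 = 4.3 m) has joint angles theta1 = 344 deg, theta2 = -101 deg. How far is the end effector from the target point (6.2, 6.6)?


End effector via forward kinematics:
x = L1*cos(t1) + L2*cos(t1+t2) = 1.989
y = L1*sin(t1) + L2*sin(t1+t2) = -4.9614
Distance to target:
d = sqrt((6.2 - 1.989)^2 + (6.6 - -4.9614)^2)
= sqrt(17.7324 + 133.6669)
= 12.3044 m


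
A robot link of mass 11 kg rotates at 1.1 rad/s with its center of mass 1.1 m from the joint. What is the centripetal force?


F = m * omega^2 * r
= 11 * 1.1^2 * 1.1
= 11 * 1.21 * 1.1
= 14.641 N


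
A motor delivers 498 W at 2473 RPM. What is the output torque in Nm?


omega = 2473 * 2*pi/60 = 258.972 rad/s
tau = P / omega = 498 / 258.972
= 1.923 Nm


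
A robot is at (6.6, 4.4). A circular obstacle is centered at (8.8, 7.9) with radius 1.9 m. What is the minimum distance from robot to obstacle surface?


center_dist = sqrt((6.6-8.8)^2 + (4.4-7.9)^2)
= sqrt(4.84 + 12.25)
= 4.134
min_dist = center_dist - radius = 4.134 - 1.9 = 2.234 m


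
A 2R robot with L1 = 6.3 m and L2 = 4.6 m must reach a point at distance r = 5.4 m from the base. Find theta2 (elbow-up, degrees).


cos(theta2) = (r^2 - L1^2 - L2^2) / (2*L1*L2)
cos(theta2) = (29.16 - 39.69 - 21.16) / 57.96
cos(theta2) = -0.546756
theta2 = 123.1448 degrees


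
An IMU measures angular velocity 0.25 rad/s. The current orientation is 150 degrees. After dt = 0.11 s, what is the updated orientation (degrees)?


delta_theta = w * dt = 0.25 * 0.11 = 0.0275 rad
= 1.5756 deg
theta_new = 150 + 1.5756 = 151.5756 deg


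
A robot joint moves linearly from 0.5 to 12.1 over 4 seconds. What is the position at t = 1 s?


s = t/T = 1/4 = 0.25
p(t) = p0 + (pf-p0)*s
= 0.5 + (12.1 - 0.5) * 0.25
= 3.4


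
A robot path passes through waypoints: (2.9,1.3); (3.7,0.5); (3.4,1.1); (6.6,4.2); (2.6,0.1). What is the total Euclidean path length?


Segment lengths:
  seg1 = sqrt((0.8)^2 + (-0.8)^2) = 1.1314
  seg2 = sqrt((-0.3)^2 + (0.6)^2) = 0.6708
  seg3 = sqrt((3.2)^2 + (3.1)^2) = 4.4553
  seg4 = sqrt((-4.0)^2 + (-4.1)^2) = 5.728
Total = 11.9855


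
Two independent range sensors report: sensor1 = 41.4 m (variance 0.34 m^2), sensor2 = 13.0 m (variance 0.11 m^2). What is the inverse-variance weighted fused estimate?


w1 = (1/var1) / (1/var1 + 1/var2)
   = 2.9412 / (2.9412 + 9.0909) = 0.2444
w2 = 1 - w1 = 0.7556
fused = w1*s1 + w2*s2 = 10.12 + 9.8222
= 19.9422 m


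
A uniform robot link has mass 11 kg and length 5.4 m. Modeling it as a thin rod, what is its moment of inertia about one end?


I = (1/3) * m * L^2
= (1/3) * 11 * 5.4^2
= 0.333333 * 11 * 29.16
= 106.92 kg*m^2


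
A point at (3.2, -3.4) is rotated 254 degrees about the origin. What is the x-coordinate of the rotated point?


x' = x*cos(theta) - y*sin(theta)
cos(254 deg) = -0.2756, sin(254 deg) = -0.9613
x' = 3.2 * -0.2756 - -3.4 * -0.9613
= -0.882 - 3.2683
= -4.1503


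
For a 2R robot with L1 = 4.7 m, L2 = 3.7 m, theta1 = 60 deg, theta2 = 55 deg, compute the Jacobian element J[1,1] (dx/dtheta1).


J[1,1] = -L1*sin(t1) - L2*sin(t1+t2)
= -4.7*sin(60) - 3.7*sin(115)
= -7.4237


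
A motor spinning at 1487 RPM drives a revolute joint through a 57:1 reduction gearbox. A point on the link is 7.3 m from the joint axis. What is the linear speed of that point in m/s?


omega_motor = 1487 * 2*pi/60 = 155.7183 rad/s
omega_joint = omega_motor / 57 = 2.7319 rad/s
v = omega_joint * r = 2.7319 * 7.3
= 19.9429 m/s


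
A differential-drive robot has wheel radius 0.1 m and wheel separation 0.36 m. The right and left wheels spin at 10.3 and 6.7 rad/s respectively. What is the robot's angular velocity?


vR = r*wR = 0.1*10.3 = 1.03 m/s
vL = r*wL = 0.1*6.7 = 0.67 m/s
v = (vR+vL)/2 = 0.85 m/s
omega = (vR-vL)/L = 1.0 rad/s
angular velocity = 1.0 rad/s


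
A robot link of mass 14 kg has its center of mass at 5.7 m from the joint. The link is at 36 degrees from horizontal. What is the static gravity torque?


tau = m*g*L*cos(angle)
= 14 * 9.81 * 5.7 * cos(36 deg)
= 14 * 9.81 * 5.7 * 0.809
= 633.3292 Nm


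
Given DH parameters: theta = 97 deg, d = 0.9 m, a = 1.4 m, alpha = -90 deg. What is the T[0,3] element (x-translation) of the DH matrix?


T[0,3] = a * cos(theta)
= 1.4 * cos(97 deg)
= 1.4 * -0.1219
= -0.1706


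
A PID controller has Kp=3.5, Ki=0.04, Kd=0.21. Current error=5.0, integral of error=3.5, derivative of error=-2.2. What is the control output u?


u = Kp*e + Ki*int(e) + Kd*de/dt
= 3.5*5.0 + 0.04*3.5 + 0.21*(-2.2)
= 17.5 + 0.14 + -0.462
= 17.178


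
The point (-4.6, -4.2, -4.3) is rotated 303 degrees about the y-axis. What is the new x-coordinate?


Rotation about y-axis: x' = x*cos(theta) + z*sin(theta)
= -4.6 * 0.5446 + -4.3 * -0.8387
= 1.1009


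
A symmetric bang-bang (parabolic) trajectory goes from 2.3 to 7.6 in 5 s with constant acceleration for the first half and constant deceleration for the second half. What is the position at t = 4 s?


Symmetric rest-to-rest: each phase covers (pf-p0)/2 in time T/2. 0.5*a*(T/2)^2 = (pf-p0)/2 => a = 4*(pf-p0)/T^2
a = 4*(7.6-2.3)/5^2 = 0.848
t = 4 is in the deceleration phase (t > T/2).
p = pf - 0.5*a*(T-t)^2 = 7.6 - 0.5*0.848*1^2
= 7.176


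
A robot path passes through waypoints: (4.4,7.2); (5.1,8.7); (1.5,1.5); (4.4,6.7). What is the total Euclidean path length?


Segment lengths:
  seg1 = sqrt((0.7)^2 + (1.5)^2) = 1.6553
  seg2 = sqrt((-3.6)^2 + (-7.2)^2) = 8.0498
  seg3 = sqrt((2.9)^2 + (5.2)^2) = 5.954
Total = 15.6591


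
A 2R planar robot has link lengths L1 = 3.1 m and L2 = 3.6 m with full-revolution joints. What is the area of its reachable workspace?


r_max = L1 + L2 = 6.7 m
r_min = |L1 - L2| = 0.5 m
Area = pi*(r_max^2 - r_min^2)
= pi*(44.89 - 0.25)
= pi * 44.64
= 140.2407 m^2


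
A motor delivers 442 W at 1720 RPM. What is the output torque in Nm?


omega = 1720 * 2*pi/60 = 180.118 rad/s
tau = P / omega = 442 / 180.118
= 2.4539 Nm


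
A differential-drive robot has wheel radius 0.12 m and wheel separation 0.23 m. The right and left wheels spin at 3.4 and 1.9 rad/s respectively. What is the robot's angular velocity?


vR = r*wR = 0.12*3.4 = 0.408 m/s
vL = r*wL = 0.12*1.9 = 0.228 m/s
v = (vR+vL)/2 = 0.318 m/s
omega = (vR-vL)/L = 0.7826 rad/s
angular velocity = 0.7826 rad/s


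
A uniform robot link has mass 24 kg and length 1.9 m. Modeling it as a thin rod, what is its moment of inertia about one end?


I = (1/3) * m * L^2
= (1/3) * 24 * 1.9^2
= 0.333333 * 24 * 3.61
= 28.88 kg*m^2


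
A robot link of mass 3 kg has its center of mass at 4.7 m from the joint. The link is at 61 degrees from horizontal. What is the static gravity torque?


tau = m*g*L*cos(angle)
= 3 * 9.81 * 4.7 * cos(61 deg)
= 3 * 9.81 * 4.7 * 0.4848
= 67.0594 Nm


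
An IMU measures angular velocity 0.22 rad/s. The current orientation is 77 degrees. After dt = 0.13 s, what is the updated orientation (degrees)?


delta_theta = w * dt = 0.22 * 0.13 = 0.0286 rad
= 1.6387 deg
theta_new = 77 + 1.6387 = 78.6387 deg


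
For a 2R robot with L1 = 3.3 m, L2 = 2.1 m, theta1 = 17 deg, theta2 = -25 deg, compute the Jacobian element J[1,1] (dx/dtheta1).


J[1,1] = -L1*sin(t1) - L2*sin(t1+t2)
= -3.3*sin(17) - 2.1*sin(-8)
= -0.6726


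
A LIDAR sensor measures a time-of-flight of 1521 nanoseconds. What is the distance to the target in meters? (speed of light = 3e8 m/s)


tof = 1521 ns = 1.521e-06 s
dist = c * tof / 2
= 3e8 * 1.521e-06 / 2
= 228.15 m


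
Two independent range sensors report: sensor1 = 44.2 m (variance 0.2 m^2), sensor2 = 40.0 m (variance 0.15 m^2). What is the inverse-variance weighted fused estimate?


w1 = (1/var1) / (1/var1 + 1/var2)
   = 5.0 / (5.0 + 6.6667) = 0.4286
w2 = 1 - w1 = 0.5714
fused = w1*s1 + w2*s2 = 18.9429 + 22.8571
= 41.8 m


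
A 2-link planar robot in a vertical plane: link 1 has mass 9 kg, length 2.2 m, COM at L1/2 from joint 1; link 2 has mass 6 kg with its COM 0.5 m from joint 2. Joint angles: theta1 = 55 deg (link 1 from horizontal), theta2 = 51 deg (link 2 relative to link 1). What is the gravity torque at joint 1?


Horizontal distance from joint 1 to link-1 COM:
  x_c1 = (L1/2)*cos(t1) = 1.1 * 0.5736 = 0.6309 m
Horizontal distance from joint 1 to link-2 COM:
  x_c2 = L1*cos(t1) + Lc2*cos(t1+t2)
       = 2.2*0.5736 + 0.5*-0.2756 = 1.124 m
tau1 = m1*g*x_c1 + m2*g*x_c2
     = 9*9.81*0.6309 + 6*9.81*1.124
     = 55.7052 + 66.1616
     = 121.8667 Nm


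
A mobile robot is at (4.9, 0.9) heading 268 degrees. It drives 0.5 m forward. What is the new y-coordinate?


y_new = y0 + d*sin(theta)
= 0.9 + 0.5*sin(268)
= 0.9 + -0.4997
= 0.4003


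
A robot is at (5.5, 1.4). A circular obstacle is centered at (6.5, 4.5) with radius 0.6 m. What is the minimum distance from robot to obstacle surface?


center_dist = sqrt((5.5-6.5)^2 + (1.4-4.5)^2)
= sqrt(1.0 + 9.61)
= 3.2573
min_dist = center_dist - radius = 3.2573 - 0.6 = 2.6573 m


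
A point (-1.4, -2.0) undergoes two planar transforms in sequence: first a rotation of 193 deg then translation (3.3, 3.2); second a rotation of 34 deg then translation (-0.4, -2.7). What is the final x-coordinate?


After transform 1:
x1 = cos(193)*-1.4 - sin(193)*-2.0 + 3.3 = 4.2142
y1 = sin(193)*-1.4 + cos(193)*-2.0 + 3.2 = 5.4637
After transform 2:
x2 = cos(34)*4.2142 - sin(34)*5.4637 + -0.4
= 0.0385


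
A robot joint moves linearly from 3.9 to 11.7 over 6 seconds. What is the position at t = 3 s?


s = t/T = 3/6 = 0.5
p(t) = p0 + (pf-p0)*s
= 3.9 + (11.7 - 3.9) * 0.5
= 7.8


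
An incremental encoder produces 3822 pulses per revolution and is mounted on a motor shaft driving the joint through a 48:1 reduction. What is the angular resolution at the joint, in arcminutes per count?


counts per rev = 3822
effective counts at joint = 3822 * 48 = 183456
resolution = 360*60 / 183456
= 0.1177 arcmin/count


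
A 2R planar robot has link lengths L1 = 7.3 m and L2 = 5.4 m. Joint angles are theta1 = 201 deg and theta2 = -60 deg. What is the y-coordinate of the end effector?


Convert angles to radians: theta1 = 3.5081, theta2 = -1.0472
y = L1*sin(theta1) + L2*sin(theta1+theta2)
y = -2.6161 + 3.3983
y = 0.7822


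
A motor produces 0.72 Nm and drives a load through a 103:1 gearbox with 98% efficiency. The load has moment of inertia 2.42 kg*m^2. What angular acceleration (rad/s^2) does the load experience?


tau_out = tau_motor * N * eta
= 0.72 * 103 * 0.98 = 72.6768 Nm
alpha = tau_out / I = 72.6768 / 2.42
= 30.0317 rad/s^2


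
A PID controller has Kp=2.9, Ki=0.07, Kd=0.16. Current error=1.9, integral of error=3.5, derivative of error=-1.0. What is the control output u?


u = Kp*e + Ki*int(e) + Kd*de/dt
= 2.9*1.9 + 0.07*3.5 + 0.16*(-1.0)
= 5.51 + 0.245 + -0.16
= 5.595


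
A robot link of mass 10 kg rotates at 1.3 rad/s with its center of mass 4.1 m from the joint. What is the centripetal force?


F = m * omega^2 * r
= 10 * 1.3^2 * 4.1
= 10 * 1.69 * 4.1
= 69.29 N


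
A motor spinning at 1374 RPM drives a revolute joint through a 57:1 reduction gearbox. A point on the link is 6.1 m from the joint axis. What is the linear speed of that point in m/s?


omega_motor = 1374 * 2*pi/60 = 143.8849 rad/s
omega_joint = omega_motor / 57 = 2.5243 rad/s
v = omega_joint * r = 2.5243 * 6.1
= 15.3982 m/s


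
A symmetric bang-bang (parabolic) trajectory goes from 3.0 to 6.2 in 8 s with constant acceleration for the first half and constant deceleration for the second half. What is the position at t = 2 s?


Symmetric rest-to-rest: each phase covers (pf-p0)/2 in time T/2. 0.5*a*(T/2)^2 = (pf-p0)/2 => a = 4*(pf-p0)/T^2
a = 4*(6.2-3.0)/8^2 = 0.2
t = 2 is in the acceleration phase (t <= T/2).
p = p0 + 0.5*a*t^2 = 3.0 + 0.5*0.2*2^2
= 3.4


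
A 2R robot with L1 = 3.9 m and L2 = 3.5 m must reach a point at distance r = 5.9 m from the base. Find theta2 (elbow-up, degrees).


cos(theta2) = (r^2 - L1^2 - L2^2) / (2*L1*L2)
cos(theta2) = (34.81 - 15.21 - 12.25) / 27.3
cos(theta2) = 0.269231
theta2 = 74.3815 degrees


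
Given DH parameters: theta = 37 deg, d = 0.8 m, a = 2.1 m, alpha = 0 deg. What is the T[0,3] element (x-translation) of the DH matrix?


T[0,3] = a * cos(theta)
= 2.1 * cos(37 deg)
= 2.1 * 0.7986
= 1.6771


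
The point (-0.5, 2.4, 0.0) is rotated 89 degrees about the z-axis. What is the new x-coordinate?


Rotation about z-axis: x' = x*cos(theta) - y*sin(theta)
= -0.5 * 0.0175 - 2.4 * 0.9998
= -2.4084
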